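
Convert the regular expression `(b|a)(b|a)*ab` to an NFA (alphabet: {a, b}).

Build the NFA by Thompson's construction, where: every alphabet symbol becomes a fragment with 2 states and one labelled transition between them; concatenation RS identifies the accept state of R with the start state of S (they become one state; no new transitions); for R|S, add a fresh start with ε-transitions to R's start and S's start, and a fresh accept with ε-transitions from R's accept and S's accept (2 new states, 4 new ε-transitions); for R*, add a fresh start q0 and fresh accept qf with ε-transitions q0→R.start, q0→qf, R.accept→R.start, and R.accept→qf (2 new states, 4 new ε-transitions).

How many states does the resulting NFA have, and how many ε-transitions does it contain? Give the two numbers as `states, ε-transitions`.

15, 12

Recursing over subexpressions:
Each of the 6 symbol leaves contributes 2 states and 0 ε-transitions.
  b|a — 6 states, 4 ε-transitions
  b|a — 6 states, 4 ε-transitions
  (b|a)* — 8 states, 8 ε-transitions
  (b|a)(b|a)*ab — 15 states, 12 ε-transitions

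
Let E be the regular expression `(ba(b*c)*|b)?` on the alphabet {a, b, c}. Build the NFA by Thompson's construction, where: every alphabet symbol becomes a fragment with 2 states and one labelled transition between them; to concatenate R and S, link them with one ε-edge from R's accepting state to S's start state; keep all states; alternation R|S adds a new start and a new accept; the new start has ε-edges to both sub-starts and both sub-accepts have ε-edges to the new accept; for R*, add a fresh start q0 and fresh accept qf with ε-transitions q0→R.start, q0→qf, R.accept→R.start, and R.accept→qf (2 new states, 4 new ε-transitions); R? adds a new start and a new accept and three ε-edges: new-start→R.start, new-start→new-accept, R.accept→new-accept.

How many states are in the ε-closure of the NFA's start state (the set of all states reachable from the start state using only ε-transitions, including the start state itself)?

5

Let C(F) = |ε-closure(F.start)| within fragment F, and note whether F accepts ε. Symbol fragments have C = 1 and do not accept ε. Then:
  b* : new start has ε-edges to the inner start and to the new accept, so C = 2 + 1 = 3
  b*c : the left operand accepts ε, so the closure extends into the next operand (via the concat ε-link); C = 3 + 1 = 4
  (b*c)* : the star's fresh start ε-reaches both the body's start and the fresh accept: C = 2 + 4 = 6
  ba(b*c)* : same as the first factor's closure: C = 1
  ba(b*c)*|b : new start ε-reaches every alternative's start; none of them accept ε, so the new accept is not reached: C = 1 + 1 + 1 = 3
  (ba(b*c)*|b)? : C = 1 (new start) + 3 (body) + 1 (new accept, via ε) = 5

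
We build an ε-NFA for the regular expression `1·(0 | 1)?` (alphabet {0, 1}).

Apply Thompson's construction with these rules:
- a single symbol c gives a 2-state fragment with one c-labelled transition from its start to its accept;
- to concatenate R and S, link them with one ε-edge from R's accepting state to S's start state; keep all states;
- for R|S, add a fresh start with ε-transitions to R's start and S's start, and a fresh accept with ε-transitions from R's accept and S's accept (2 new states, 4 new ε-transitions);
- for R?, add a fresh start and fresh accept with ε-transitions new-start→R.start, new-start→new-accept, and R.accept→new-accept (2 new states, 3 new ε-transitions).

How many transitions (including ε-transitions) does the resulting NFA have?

Per subexpression:
Each of the 3 symbol leaves contributes 1 transition (1 symbol, 0 ε).
  0 | 1 — 6 transitions (2 symbol, 4 ε)
  (0 | 1)? — 9 transitions (2 symbol, 7 ε)
  1·(0 | 1)? — 11 transitions (3 symbol, 8 ε)

11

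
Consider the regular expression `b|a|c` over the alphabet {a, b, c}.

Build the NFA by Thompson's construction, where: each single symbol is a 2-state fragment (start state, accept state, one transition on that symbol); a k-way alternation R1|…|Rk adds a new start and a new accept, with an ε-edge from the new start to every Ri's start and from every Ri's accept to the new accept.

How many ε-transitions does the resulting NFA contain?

6

Recursing over subexpressions:
Each of the 3 symbol leaves contributes 0 ε-transitions.
  b|a|c = 6 ε-transitions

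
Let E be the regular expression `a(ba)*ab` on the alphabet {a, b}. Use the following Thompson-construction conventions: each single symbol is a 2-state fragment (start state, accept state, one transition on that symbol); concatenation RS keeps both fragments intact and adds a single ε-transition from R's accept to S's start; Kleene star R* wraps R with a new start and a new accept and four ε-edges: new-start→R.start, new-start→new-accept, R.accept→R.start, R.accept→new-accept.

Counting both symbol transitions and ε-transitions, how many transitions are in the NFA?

13

By structural recursion:
Each of the 5 symbol leaves contributes 1 transition (1 symbol, 0 ε).
  ba = 3 transitions (2 symbol, 1 ε)
  (ba)* = 7 transitions (2 symbol, 5 ε)
  a(ba)*ab = 13 transitions (5 symbol, 8 ε)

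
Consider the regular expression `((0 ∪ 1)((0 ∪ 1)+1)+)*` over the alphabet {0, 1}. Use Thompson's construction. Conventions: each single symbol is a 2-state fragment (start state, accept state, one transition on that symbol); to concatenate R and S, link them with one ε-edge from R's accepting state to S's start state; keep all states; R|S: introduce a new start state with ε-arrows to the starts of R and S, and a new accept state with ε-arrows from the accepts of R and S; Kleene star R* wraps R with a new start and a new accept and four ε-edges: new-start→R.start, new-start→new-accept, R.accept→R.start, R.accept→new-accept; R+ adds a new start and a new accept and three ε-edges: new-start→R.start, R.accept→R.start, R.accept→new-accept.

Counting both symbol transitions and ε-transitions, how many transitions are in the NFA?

Recursing over subexpressions:
Each of the 5 symbol leaves contributes 1 transition (1 symbol, 0 ε).
  0 ∪ 1 → 6 transitions (2 symbol, 4 ε)
  0 ∪ 1 → 6 transitions (2 symbol, 4 ε)
  (0 ∪ 1)+ → 9 transitions (2 symbol, 7 ε)
  (0 ∪ 1)+1 → 11 transitions (3 symbol, 8 ε)
  ((0 ∪ 1)+1)+ → 14 transitions (3 symbol, 11 ε)
  (0 ∪ 1)((0 ∪ 1)+1)+ → 21 transitions (5 symbol, 16 ε)
  ((0 ∪ 1)((0 ∪ 1)+1)+)* → 25 transitions (5 symbol, 20 ε)

25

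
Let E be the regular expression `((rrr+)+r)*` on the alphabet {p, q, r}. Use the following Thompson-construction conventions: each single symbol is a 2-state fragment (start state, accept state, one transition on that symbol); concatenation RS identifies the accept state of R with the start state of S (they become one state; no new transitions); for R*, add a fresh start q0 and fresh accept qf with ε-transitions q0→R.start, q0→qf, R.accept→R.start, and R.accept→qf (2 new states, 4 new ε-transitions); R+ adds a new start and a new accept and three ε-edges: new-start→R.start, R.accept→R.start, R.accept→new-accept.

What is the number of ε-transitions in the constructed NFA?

Recursing over subexpressions:
Each of the 4 symbol leaves contributes 0 ε-transitions.
  r+ : 3 ε-transitions
  rrr+ : 3 ε-transitions
  (rrr+)+ : 6 ε-transitions
  (rrr+)+r : 6 ε-transitions
  ((rrr+)+r)* : 10 ε-transitions

10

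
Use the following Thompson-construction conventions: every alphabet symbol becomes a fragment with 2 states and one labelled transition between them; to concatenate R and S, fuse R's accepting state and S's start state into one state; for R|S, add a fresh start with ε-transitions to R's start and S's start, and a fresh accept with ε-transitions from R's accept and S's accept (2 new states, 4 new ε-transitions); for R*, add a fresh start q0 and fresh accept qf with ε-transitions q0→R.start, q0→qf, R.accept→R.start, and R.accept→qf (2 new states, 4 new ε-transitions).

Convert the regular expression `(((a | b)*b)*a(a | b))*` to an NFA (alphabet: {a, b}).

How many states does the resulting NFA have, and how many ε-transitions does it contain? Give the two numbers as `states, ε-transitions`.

19, 20

Bottom-up over the parse tree:
Each of the 6 symbol leaves contributes 2 states and 0 ε-transitions.
  a | b : 6 states, 4 ε-transitions
  (a | b)* : 8 states, 8 ε-transitions
  (a | b)*b : 9 states, 8 ε-transitions
  ((a | b)*b)* : 11 states, 12 ε-transitions
  a | b : 6 states, 4 ε-transitions
  ((a | b)*b)*a(a | b) : 17 states, 16 ε-transitions
  (((a | b)*b)*a(a | b))* : 19 states, 20 ε-transitions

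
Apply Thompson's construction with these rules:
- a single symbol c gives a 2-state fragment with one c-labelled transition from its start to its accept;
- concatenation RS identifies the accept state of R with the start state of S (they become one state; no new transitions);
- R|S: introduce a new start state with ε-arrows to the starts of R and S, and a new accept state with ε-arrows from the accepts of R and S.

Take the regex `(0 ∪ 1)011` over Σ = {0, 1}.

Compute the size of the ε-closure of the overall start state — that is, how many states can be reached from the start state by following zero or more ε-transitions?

3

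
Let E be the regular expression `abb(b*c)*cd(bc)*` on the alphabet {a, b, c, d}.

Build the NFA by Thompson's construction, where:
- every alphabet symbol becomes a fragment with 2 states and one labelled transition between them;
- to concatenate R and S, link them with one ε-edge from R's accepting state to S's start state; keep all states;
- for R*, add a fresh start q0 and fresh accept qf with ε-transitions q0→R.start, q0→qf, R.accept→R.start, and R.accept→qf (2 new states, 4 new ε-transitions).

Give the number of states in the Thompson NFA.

24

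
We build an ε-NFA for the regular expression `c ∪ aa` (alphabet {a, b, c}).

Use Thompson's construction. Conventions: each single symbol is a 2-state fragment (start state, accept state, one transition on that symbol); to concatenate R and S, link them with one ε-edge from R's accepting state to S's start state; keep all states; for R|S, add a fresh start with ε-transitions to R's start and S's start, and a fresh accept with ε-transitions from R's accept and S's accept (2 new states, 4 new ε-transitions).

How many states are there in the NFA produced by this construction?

8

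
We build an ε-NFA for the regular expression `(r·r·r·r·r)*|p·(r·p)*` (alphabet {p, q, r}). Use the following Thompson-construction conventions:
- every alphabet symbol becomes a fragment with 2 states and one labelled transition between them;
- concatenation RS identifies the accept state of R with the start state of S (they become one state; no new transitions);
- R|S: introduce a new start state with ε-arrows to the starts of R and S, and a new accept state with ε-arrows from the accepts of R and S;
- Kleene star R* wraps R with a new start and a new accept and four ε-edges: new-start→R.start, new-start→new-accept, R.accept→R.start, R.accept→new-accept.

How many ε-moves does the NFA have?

Recursing over subexpressions:
Each of the 8 symbol leaves contributes 0 ε-transitions.
  r·r·r·r·r : 0 ε-transitions
  (r·r·r·r·r)* : 4 ε-transitions
  r·p : 0 ε-transitions
  (r·p)* : 4 ε-transitions
  p·(r·p)* : 4 ε-transitions
  (r·r·r·r·r)*|p·(r·p)* : 12 ε-transitions

12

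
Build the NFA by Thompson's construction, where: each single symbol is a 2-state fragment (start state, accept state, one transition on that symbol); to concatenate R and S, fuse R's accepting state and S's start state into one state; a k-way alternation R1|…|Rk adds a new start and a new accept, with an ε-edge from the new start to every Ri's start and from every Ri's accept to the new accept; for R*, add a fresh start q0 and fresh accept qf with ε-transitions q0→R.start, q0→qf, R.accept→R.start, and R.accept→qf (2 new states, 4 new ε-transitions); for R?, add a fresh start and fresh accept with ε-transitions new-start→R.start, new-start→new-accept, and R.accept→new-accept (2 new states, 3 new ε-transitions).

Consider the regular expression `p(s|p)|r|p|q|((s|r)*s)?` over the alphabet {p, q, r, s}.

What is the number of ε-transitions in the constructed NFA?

By structural recursion:
Each of the 9 symbol leaves contributes 0 ε-transitions.
  s|p → 4 ε-transitions
  p(s|p) → 4 ε-transitions
  s|r → 4 ε-transitions
  (s|r)* → 8 ε-transitions
  (s|r)*s → 8 ε-transitions
  ((s|r)*s)? → 11 ε-transitions
  p(s|p)|r|p|q|((s|r)*s)? → 25 ε-transitions

25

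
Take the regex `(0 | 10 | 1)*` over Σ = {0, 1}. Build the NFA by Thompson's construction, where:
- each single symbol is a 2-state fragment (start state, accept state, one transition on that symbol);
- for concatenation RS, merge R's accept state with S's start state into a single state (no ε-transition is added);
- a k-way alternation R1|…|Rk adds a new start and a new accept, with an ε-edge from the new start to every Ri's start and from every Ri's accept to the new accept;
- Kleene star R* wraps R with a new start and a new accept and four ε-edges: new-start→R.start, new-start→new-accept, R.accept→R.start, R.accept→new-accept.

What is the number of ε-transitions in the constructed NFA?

By structural recursion:
Each of the 4 symbol leaves contributes 0 ε-transitions.
  10 — 0 ε-transitions
  0 | 10 | 1 — 6 ε-transitions
  (0 | 10 | 1)* — 10 ε-transitions

10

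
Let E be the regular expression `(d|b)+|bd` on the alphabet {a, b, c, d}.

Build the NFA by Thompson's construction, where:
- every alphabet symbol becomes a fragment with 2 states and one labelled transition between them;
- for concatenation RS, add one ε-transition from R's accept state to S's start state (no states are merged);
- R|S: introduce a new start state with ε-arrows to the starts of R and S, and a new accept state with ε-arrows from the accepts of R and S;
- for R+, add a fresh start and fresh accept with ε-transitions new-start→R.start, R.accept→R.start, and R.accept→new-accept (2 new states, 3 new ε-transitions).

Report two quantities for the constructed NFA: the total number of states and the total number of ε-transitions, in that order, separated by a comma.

14, 12

Recursing over subexpressions:
Each of the 4 symbol leaves contributes 2 states and 0 ε-transitions.
  d|b = 6 states, 4 ε-transitions
  (d|b)+ = 8 states, 7 ε-transitions
  bd = 4 states, 1 ε-transition
  (d|b)+|bd = 14 states, 12 ε-transitions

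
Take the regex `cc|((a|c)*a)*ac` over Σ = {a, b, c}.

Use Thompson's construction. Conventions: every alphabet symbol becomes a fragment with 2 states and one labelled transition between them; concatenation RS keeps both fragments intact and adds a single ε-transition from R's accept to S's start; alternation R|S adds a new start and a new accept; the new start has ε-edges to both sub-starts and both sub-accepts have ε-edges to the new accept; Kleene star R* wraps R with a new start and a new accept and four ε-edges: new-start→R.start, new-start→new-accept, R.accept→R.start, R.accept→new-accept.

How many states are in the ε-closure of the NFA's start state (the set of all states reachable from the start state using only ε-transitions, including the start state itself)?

Work bottom-up. For each fragment F, track |ε-closure(F.start)| and whether F's accept lies in that closure (i.e. whether F accepts ε). A single-symbol fragment has closure size 1 and does not accept ε.
  cc → |closure| equals the left operand's closure size = 1 (its accept is not ε-reachable, so the closure stops there)
  a|c → |closure| = 1 + 1 + 1 = 3 (the new accept is not ε-reachable since no branch accepts ε)
  (a|c)* → |closure| = 1 (new start) + 3 (body) + 1 (new accept) = 5
  (a|c)*a → the left operand accepts ε, so the closure extends into the next operand (via the concat ε-link); |closure| = 5 + 1 = 6
  ((a|c)*a)* → new start has ε-edges to the inner start and to the new accept, so |closure| = 2 + 6 = 8
  ((a|c)*a)*ac → |closure| = 8 + 1 = 9 (closure spills across the concat boundary because the left factor accepts ε)
  cc|((a|c)*a)*ac → |closure| = 1 + 1 + 9 = 11 (the new accept is not ε-reachable since no branch accepts ε)

11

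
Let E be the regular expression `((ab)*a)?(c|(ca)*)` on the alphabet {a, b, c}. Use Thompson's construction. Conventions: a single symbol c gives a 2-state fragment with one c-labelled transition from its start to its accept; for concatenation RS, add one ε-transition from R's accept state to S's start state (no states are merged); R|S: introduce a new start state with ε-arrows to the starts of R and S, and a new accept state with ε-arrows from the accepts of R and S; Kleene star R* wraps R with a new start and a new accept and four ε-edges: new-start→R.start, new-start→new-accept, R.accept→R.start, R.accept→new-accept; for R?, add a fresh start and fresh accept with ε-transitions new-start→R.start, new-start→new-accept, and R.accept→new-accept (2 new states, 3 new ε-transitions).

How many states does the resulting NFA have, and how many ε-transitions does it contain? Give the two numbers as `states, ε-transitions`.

20, 19

Building bottom-up:
Each of the 6 symbol leaves contributes 2 states and 0 ε-transitions.
  ab : 4 states, 1 ε-transition
  (ab)* : 6 states, 5 ε-transitions
  (ab)*a : 8 states, 6 ε-transitions
  ((ab)*a)? : 10 states, 9 ε-transitions
  ca : 4 states, 1 ε-transition
  (ca)* : 6 states, 5 ε-transitions
  c|(ca)* : 10 states, 9 ε-transitions
  ((ab)*a)?(c|(ca)*) : 20 states, 19 ε-transitions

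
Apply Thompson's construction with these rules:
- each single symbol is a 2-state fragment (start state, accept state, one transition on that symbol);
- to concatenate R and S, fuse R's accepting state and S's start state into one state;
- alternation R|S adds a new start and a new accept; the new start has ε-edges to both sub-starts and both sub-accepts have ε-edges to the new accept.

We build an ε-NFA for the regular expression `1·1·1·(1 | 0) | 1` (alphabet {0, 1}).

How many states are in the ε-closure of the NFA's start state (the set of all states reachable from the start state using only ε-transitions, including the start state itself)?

3

Work bottom-up. For each fragment F, track |ε-closure(F.start)| and whether F's accept lies in that closure (i.e. whether F accepts ε). A single-symbol fragment has closure size 1 and does not accept ε.
  1 | 0 : |ε-closure| = 1 + 1 + 1 = 3 (the new accept is not ε-reachable since no branch accepts ε)
  1·1·1·(1 | 0) : |ε-closure| equals the left operand's closure size = 1 (its accept is not ε-reachable, so the closure stops there)
  1·1·1·(1 | 0) | 1 : new start ε-reaches every alternative's start; none of them accept ε, so the new accept is not reached: |ε-closure| = 1 + 1 + 1 = 3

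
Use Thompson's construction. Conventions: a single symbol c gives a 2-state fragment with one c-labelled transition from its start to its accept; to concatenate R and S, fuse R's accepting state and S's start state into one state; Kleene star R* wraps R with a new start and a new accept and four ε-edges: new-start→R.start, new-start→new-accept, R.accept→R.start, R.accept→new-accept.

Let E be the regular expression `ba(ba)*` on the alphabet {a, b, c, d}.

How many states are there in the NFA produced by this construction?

Per subexpression:
Each of the 4 symbol leaves contributes a 2-state fragment.
  ba = 3 states
  (ba)* = 5 states
  ba(ba)* = 7 states

7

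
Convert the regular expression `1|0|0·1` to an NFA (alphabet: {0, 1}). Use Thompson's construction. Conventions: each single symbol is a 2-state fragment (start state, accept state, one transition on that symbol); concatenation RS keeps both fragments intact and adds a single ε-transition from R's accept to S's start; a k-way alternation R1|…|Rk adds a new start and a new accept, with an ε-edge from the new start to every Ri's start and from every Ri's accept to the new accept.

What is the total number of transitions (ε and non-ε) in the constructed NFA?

Per subexpression:
Each of the 4 symbol leaves contributes 1 transition (1 symbol, 0 ε).
  0·1 — 3 transitions (2 symbol, 1 ε)
  1|0|0·1 — 11 transitions (4 symbol, 7 ε)

11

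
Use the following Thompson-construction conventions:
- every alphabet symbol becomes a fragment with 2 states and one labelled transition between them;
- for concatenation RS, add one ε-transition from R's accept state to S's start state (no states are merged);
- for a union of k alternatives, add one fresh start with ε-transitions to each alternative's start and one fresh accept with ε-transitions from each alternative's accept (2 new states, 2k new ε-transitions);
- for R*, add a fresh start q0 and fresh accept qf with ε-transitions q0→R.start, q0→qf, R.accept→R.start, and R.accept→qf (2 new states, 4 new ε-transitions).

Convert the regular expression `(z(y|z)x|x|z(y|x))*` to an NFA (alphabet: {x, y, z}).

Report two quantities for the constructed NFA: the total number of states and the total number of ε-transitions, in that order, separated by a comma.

Per subexpression:
Each of the 8 symbol leaves contributes 2 states and 0 ε-transitions.
  y|z → 6 states, 4 ε-transitions
  z(y|z)x → 10 states, 6 ε-transitions
  y|x → 6 states, 4 ε-transitions
  z(y|x) → 8 states, 5 ε-transitions
  z(y|z)x|x|z(y|x) → 22 states, 17 ε-transitions
  (z(y|z)x|x|z(y|x))* → 24 states, 21 ε-transitions

24, 21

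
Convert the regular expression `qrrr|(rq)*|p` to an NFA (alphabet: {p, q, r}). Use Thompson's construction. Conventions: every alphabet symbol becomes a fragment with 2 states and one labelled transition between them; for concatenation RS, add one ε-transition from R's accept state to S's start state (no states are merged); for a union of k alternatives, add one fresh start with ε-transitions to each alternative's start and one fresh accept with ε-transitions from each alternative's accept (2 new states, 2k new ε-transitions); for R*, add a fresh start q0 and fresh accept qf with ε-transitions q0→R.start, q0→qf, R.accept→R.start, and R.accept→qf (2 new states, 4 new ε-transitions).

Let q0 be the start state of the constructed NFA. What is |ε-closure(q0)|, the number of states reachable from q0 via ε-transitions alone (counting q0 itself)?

Work bottom-up. For each fragment F, track |ε-closure(F.start)| and whether F's accept lies in that closure (i.e. whether F accepts ε). A single-symbol fragment has closure size 1 and does not accept ε.
  qrrr — C equals the left operand's closure size = 1 (its accept is not ε-reachable, so the closure stops there)
  rq — same as the first factor's closure: C = 1
  (rq)* — the star's fresh start ε-reaches both the body's start and the fresh accept: C = 2 + 1 = 3
  qrrr|(rq)*|p — new start ε-reaches every alternative's start; at least one alternative accepts ε, so the union's new accept is reached too: C = 1 + 1 + 3 + 1 + 1 = 7

7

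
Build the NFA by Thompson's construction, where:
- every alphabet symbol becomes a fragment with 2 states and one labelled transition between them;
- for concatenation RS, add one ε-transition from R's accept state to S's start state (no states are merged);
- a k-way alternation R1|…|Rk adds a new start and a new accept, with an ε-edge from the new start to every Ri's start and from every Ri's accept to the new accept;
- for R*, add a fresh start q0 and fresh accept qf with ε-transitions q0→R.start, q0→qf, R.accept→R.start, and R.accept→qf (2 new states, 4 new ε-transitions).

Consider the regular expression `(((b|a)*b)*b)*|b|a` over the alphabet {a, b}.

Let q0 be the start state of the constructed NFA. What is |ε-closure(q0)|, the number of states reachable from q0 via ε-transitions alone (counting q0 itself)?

15

Work bottom-up. For each fragment F, track |ε-closure(F.start)| and whether F's accept lies in that closure (i.e. whether F accepts ε). A single-symbol fragment has closure size 1 and does not accept ε.
  b|a — |closure| = 1 + 1 + 1 = 3 (the new accept is not ε-reachable since no branch accepts ε)
  (b|a)* — new start has ε-edges to the inner start and to the new accept, so |closure| = 2 + 3 = 5
  (b|a)*b — |closure| = 5 + 1 = 6 (closure spills across the concat boundary because the left factor accepts ε)
  ((b|a)*b)* — |closure| = 1 (new start) + 6 (body) + 1 (new accept) = 8
  ((b|a)*b)*b — |closure| = 8 + 1 = 9 (closure spills across the concat boundary because the left factor accepts ε)
  (((b|a)*b)*b)* — the star's fresh start ε-reaches both the body's start and the fresh accept: |closure| = 2 + 9 = 11
  (((b|a)*b)*b)*|b|a — new start ε-reaches every alternative's start; at least one alternative accepts ε, so the union's new accept is reached too: |closure| = 1 + 11 + 1 + 1 + 1 = 15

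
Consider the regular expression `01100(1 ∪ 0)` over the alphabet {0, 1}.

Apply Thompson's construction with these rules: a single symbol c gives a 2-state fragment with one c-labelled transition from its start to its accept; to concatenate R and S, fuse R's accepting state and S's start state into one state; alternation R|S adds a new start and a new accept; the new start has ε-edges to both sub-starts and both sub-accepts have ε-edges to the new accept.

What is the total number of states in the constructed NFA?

Per subexpression:
Each of the 7 symbol leaves contributes a 2-state fragment.
  1 ∪ 0 — 6 states
  01100(1 ∪ 0) — 11 states

11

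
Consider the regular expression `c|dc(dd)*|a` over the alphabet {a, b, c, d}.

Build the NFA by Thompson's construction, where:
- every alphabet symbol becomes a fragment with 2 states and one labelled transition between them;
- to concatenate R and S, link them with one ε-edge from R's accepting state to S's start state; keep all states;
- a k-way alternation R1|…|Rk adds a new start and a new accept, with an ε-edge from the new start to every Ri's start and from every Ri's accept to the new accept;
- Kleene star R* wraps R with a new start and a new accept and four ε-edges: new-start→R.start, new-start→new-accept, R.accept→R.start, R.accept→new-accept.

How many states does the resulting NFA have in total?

16

Per subexpression:
Each of the 6 symbol leaves contributes a 2-state fragment.
  dd = 4 states
  (dd)* = 6 states
  dc(dd)* = 10 states
  c|dc(dd)*|a = 16 states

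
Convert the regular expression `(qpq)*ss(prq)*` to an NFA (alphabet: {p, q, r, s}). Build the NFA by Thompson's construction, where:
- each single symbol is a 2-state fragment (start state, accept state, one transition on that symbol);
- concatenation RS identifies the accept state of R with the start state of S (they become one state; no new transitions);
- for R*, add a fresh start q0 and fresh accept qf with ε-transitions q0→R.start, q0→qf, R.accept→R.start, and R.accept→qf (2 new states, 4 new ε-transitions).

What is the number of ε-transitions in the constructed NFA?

8

Bottom-up over the parse tree:
Each of the 8 symbol leaves contributes 0 ε-transitions.
  qpq — 0 ε-transitions
  (qpq)* — 4 ε-transitions
  prq — 0 ε-transitions
  (prq)* — 4 ε-transitions
  (qpq)*ss(prq)* — 8 ε-transitions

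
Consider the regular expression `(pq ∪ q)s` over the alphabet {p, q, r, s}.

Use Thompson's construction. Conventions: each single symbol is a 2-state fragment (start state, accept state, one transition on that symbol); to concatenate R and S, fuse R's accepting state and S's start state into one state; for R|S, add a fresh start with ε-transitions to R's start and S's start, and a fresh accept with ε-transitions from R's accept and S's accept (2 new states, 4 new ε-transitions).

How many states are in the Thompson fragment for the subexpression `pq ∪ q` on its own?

7

Fragment for `pq ∪ q`:
Each of the 3 symbol leaves contributes a 2-state fragment.
  pq = 3 states
  pq ∪ q = 7 states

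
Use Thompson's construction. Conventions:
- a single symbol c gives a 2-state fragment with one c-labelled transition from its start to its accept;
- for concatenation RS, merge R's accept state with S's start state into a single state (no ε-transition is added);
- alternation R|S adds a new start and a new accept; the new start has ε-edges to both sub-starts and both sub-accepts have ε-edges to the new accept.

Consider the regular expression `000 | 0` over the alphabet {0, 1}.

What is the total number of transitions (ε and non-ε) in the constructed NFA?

8

Recursing over subexpressions:
Each of the 4 symbol leaves contributes 1 transition (1 symbol, 0 ε).
  000 → 3 transitions (3 symbol, 0 ε)
  000 | 0 → 8 transitions (4 symbol, 4 ε)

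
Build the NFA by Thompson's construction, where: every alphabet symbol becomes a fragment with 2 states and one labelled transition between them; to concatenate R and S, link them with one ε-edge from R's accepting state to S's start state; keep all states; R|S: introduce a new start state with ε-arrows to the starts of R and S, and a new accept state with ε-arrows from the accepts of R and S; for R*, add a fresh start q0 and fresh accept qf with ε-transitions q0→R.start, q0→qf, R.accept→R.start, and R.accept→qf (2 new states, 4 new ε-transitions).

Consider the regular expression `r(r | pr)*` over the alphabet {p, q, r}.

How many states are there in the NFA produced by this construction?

Bottom-up over the parse tree:
Each of the 4 symbol leaves contributes a 2-state fragment.
  pr — 4 states
  r | pr — 8 states
  (r | pr)* — 10 states
  r(r | pr)* — 12 states

12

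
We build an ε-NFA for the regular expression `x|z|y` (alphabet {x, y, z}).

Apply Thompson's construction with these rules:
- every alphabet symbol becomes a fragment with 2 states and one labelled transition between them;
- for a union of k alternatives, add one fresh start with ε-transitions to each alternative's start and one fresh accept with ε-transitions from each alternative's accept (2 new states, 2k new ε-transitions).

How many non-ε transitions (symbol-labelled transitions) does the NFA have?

Recursing over subexpressions:
Each of the 3 symbol leaves contributes exactly 1 symbol transition.
  x|z|y — 3 symbol transitions

3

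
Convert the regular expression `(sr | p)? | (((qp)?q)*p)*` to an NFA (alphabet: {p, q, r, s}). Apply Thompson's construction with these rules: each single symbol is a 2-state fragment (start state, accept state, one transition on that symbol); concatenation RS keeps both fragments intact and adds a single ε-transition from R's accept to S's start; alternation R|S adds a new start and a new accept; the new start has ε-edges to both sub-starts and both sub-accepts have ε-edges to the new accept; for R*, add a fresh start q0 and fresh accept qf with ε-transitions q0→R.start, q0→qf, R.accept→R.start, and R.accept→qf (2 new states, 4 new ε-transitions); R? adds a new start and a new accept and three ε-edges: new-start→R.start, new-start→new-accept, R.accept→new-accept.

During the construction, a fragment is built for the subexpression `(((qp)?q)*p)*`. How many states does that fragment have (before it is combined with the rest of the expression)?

14

Fragment for `(((qp)?q)*p)*`:
Each of the 4 symbol leaves contributes a 2-state fragment.
  qp : 4 states
  (qp)? : 6 states
  (qp)?q : 8 states
  ((qp)?q)* : 10 states
  ((qp)?q)*p : 12 states
  (((qp)?q)*p)* : 14 states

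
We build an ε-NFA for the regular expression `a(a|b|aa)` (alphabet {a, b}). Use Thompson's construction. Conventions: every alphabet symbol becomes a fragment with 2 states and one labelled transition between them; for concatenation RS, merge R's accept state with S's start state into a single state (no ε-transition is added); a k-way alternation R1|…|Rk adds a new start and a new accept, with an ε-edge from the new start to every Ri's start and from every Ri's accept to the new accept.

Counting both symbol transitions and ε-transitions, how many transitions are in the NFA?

11

Recursing over subexpressions:
Each of the 5 symbol leaves contributes 1 transition (1 symbol, 0 ε).
  aa : 2 transitions (2 symbol, 0 ε)
  a|b|aa : 10 transitions (4 symbol, 6 ε)
  a(a|b|aa) : 11 transitions (5 symbol, 6 ε)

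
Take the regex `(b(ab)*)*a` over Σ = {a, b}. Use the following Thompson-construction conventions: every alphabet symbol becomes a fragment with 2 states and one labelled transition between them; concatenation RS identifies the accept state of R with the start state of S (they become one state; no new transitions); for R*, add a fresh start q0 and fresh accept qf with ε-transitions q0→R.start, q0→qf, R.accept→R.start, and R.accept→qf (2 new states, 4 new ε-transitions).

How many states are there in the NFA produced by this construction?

9

Bottom-up over the parse tree:
Each of the 4 symbol leaves contributes a 2-state fragment.
  ab — 3 states
  (ab)* — 5 states
  b(ab)* — 6 states
  (b(ab)*)* — 8 states
  (b(ab)*)*a — 9 states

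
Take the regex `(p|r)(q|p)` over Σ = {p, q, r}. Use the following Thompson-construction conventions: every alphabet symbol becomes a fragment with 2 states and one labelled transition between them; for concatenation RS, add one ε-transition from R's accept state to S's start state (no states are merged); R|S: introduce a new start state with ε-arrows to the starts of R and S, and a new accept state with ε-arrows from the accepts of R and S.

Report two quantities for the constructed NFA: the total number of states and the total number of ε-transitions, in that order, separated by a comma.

Bottom-up over the parse tree:
Each of the 4 symbol leaves contributes 2 states and 0 ε-transitions.
  p|r : 6 states, 4 ε-transitions
  q|p : 6 states, 4 ε-transitions
  (p|r)(q|p) : 12 states, 9 ε-transitions

12, 9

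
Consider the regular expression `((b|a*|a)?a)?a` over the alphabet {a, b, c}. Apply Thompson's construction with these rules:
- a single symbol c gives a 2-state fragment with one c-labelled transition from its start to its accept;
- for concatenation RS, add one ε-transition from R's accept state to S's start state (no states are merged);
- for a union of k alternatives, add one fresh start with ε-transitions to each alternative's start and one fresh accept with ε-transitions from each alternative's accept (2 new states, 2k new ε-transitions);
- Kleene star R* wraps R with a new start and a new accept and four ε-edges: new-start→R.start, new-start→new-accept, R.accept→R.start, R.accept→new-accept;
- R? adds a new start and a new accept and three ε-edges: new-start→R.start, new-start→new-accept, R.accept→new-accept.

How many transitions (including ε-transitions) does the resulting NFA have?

23

Bottom-up over the parse tree:
Each of the 5 symbol leaves contributes 1 transition (1 symbol, 0 ε).
  a* → 5 transitions (1 symbol, 4 ε)
  b|a*|a → 13 transitions (3 symbol, 10 ε)
  (b|a*|a)? → 16 transitions (3 symbol, 13 ε)
  (b|a*|a)?a → 18 transitions (4 symbol, 14 ε)
  ((b|a*|a)?a)? → 21 transitions (4 symbol, 17 ε)
  ((b|a*|a)?a)?a → 23 transitions (5 symbol, 18 ε)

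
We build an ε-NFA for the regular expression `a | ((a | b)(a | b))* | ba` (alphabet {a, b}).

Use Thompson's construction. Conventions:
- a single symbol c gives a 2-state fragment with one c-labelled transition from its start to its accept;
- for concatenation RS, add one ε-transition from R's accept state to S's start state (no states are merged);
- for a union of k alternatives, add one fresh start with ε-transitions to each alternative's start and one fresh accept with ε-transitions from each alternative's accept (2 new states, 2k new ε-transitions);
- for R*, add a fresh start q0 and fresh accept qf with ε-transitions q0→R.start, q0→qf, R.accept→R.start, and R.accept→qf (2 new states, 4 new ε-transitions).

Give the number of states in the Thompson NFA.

Recursing over subexpressions:
Each of the 7 symbol leaves contributes a 2-state fragment.
  a | b = 6 states
  a | b = 6 states
  (a | b)(a | b) = 12 states
  ((a | b)(a | b))* = 14 states
  ba = 4 states
  a | ((a | b)(a | b))* | ba = 22 states

22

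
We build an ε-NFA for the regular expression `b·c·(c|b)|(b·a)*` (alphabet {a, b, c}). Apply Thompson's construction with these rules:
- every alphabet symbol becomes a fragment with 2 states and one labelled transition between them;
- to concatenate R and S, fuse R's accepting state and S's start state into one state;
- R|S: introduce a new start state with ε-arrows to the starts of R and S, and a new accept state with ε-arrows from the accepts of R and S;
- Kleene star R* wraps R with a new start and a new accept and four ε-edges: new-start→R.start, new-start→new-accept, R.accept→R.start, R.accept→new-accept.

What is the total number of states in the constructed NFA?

15

Recursing over subexpressions:
Each of the 6 symbol leaves contributes a 2-state fragment.
  c|b : 6 states
  b·c·(c|b) : 8 states
  b·a : 3 states
  (b·a)* : 5 states
  b·c·(c|b)|(b·a)* : 15 states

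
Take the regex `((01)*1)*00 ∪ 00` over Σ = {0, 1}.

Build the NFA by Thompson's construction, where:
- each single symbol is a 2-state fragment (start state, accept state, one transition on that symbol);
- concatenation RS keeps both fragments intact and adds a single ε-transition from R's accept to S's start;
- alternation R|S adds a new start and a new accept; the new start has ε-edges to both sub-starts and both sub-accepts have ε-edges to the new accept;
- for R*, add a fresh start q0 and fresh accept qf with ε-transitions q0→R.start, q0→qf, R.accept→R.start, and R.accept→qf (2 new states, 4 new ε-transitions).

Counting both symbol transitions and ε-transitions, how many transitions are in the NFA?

By structural recursion:
Each of the 7 symbol leaves contributes 1 transition (1 symbol, 0 ε).
  01 : 3 transitions (2 symbol, 1 ε)
  (01)* : 7 transitions (2 symbol, 5 ε)
  (01)*1 : 9 transitions (3 symbol, 6 ε)
  ((01)*1)* : 13 transitions (3 symbol, 10 ε)
  ((01)*1)*00 : 17 transitions (5 symbol, 12 ε)
  00 : 3 transitions (2 symbol, 1 ε)
  ((01)*1)*00 ∪ 00 : 24 transitions (7 symbol, 17 ε)

24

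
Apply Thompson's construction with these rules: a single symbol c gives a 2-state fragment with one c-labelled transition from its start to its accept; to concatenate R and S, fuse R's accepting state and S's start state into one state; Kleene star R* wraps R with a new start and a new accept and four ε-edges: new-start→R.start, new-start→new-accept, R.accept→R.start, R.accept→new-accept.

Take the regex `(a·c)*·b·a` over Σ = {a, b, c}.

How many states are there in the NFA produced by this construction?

7

By structural recursion:
Each of the 4 symbol leaves contributes a 2-state fragment.
  a·c — 3 states
  (a·c)* — 5 states
  (a·c)*·b·a — 7 states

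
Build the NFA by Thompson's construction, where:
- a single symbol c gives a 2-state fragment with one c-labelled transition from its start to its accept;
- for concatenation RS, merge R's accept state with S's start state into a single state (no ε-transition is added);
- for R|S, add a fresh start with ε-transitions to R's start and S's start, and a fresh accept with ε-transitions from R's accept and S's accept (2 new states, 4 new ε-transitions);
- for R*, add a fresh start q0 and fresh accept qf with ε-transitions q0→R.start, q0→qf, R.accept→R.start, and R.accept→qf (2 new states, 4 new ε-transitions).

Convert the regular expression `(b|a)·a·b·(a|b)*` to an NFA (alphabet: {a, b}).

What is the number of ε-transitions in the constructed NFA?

Bottom-up over the parse tree:
Each of the 6 symbol leaves contributes 0 ε-transitions.
  b|a = 4 ε-transitions
  a|b = 4 ε-transitions
  (a|b)* = 8 ε-transitions
  (b|a)·a·b·(a|b)* = 12 ε-transitions

12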